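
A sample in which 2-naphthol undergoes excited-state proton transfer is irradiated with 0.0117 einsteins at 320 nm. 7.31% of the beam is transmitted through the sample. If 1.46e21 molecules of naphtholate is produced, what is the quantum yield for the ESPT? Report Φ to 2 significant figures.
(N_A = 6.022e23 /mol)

Φ = 0.22

Product: 1.46e21 / 6.022e23 = 0.002424 mol.
Fraction absorbed: 1 − 7.31/100 = 0.9269.
Photons absorbed: 0.9269 × 0.0117 = 0.01084 mol.
Φ = 0.002424 mol / 0.01084 mol photons = 0.22.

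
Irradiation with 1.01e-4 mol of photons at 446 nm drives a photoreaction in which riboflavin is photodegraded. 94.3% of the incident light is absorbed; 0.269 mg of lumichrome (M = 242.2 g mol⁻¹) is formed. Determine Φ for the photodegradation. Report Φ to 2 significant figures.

Product: 0.269 mg / 242.2 g mol⁻¹ = 1.111e-6 mol.
Photons absorbed: 0.943 × 1.01e-4 = 9.524e-5 mol.
Φ = 1.111e-6 mol / 9.524e-5 mol photons = 0.012.

Φ = 0.012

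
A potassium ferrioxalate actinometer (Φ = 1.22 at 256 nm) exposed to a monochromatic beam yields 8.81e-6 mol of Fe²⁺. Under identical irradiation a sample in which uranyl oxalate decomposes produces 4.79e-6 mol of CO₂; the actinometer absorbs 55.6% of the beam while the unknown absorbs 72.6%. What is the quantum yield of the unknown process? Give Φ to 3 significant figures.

Φ = 0.508

Photons absorbed by the actinometer: 8.81e-6 / 1.22 = 7.221e-6 mol.
Incident flux: 7.221e-6 / 0.556 = 1.299e-5 einstein.
Absorbed by unknown: 0.726 × 1.299e-5 = 9.431e-6 mol.
Φ(unknown) = 4.79e-6 / 9.431e-6 = 0.508.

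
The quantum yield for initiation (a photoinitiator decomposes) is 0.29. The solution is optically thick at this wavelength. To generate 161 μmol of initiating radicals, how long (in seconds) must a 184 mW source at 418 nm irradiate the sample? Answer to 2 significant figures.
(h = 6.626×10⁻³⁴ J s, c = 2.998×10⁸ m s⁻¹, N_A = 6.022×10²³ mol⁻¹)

t ≈ 860 s

Product: 161 μmol = 1.61×10⁻⁴ mol.
Photons that must be absorbed: 1.61×10⁻⁴ / 0.29 = 5.552×10⁻⁴ mol.
Photon energy: hc/λ = 4.752×10⁻¹⁹ J; per mole, 2.862×10⁵ J mol⁻¹.
Energy required: 5.552×10⁻⁴ × 2.862×10⁵ = 158.9 J.
Time: 158.9 J / 0.184 W = 860 s.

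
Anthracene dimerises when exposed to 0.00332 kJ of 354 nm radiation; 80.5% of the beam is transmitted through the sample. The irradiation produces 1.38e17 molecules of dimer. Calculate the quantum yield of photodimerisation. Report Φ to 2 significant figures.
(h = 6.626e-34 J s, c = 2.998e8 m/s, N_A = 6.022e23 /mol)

Product: 1.38e17 / 6.022e23 = 2.292e-7 mol.
Photon energy at 354 nm: hc/λ = (6.626e-34)(2.998e8)/(354e-9) = 5.612e-19 J.
Incident energy: 0.00332 kJ = 3.32 J.
Photons incident: 3.32 / 5.612e-19 = 5.916e18, i.e. 5.916e18/6.022e23 = 9.824e-6 mol.
Fraction absorbed: 1 − 80.5/100 = 0.1950.
Photons absorbed: 0.1950 × 9.824e-6 = 1.916e-6 mol.
Φ = 2.292e-7 mol / 1.916e-6 mol photons = 0.12.

Φ = 0.12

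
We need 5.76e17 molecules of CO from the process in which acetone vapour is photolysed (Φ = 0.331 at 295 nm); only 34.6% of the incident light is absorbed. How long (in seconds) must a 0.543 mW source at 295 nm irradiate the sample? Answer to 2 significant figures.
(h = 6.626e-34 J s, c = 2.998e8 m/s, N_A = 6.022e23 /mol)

Product: 5.76e17 / 6.022e23 = 9.565e-7 mol.
Photons that must be absorbed: 9.565e-7 / 0.331 = 2.890e-6 mol.
Incident photons needed: 2.890e-6 / 0.346 = 8.353e-6 mol.
Photon energy: hc/λ = 6.734e-19 J; per mole, 4.055e5 J mol⁻¹.
Energy required: 8.353e-6 × 4.055e5 = 3.387 J.
Time: 3.387 J / 0.000543 W = 6200 s.

t ≈ 6200 s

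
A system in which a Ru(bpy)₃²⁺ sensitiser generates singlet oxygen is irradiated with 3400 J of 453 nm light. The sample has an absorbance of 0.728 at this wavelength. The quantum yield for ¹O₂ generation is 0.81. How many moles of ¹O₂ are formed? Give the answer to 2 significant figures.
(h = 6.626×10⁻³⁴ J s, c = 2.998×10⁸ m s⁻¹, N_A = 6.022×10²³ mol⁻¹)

0.0085 mol

Photon energy at 453 nm: hc/λ = (6.626×10⁻³⁴)(2.998×10⁸)/(453×10⁻⁹) = 4.385×10⁻¹⁹ J.
Photons incident: 3400 / 4.385×10⁻¹⁹ = 7.754×10²¹, i.e. 7.754×10²¹/6.022×10²³ = 0.01288 mol.
Fraction absorbed: 1 − 10^(−0.728) = 0.8129.
Photons absorbed: 0.8129 × 0.01288 = 0.01047 mol.
Product: Φ × n_abs = 0.81 × 0.01047 = 0.008481 mol.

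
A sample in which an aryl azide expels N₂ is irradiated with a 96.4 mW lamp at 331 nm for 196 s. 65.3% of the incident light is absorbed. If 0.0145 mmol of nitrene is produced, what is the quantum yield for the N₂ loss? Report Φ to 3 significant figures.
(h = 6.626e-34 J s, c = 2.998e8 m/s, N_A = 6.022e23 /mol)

Φ = 0.425

Product: 0.0145 mmol = 1.45e-5 mol.
Photon energy at 331 nm: hc/λ = (6.626e-34)(2.998e8)/(331e-9) = 6.001e-19 J.
Energy delivered: (96.4 mW)(196 s) = 18.89 J.
Photons incident: 18.89 / 6.001e-19 = 3.148e19, i.e. 3.148e19/6.022e23 = 5.227e-5 mol.
Photons absorbed: 0.653 × 5.227e-5 = 3.413e-5 mol.
Φ = 1.45e-5 mol / 3.413e-5 mol photons = 0.425.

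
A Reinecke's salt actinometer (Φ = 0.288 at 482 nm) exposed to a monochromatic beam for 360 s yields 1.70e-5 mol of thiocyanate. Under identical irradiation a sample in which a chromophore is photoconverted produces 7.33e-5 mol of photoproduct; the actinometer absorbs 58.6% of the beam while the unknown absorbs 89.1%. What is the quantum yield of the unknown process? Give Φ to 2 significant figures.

Φ = 0.82

Photons absorbed by the actinometer: 1.70e-5 / 0.288 = 5.903e-5 mol.
Incident flux: 5.903e-5 / 0.586 = 1.007e-4 einstein.
Absorbed by unknown: 0.891 × 1.007e-4 = 8.972e-5 mol.
Φ(unknown) = 7.33e-5 / 8.972e-5 = 0.82.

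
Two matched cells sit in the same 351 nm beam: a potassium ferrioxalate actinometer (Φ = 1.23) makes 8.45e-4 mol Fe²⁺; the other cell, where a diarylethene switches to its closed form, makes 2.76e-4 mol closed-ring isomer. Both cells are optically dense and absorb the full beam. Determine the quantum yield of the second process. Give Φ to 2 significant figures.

Φ = 0.40

Photons absorbed by the actinometer: 8.45e-4 / 1.23 = 6.870e-4 mol.
Φ(unknown) = 2.76e-4 / 6.870e-4 = 0.40.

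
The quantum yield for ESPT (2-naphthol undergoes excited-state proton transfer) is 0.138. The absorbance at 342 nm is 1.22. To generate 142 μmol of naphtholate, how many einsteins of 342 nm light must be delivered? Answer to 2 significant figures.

Product: 142 μmol = 1.42e-4 mol.
Photons that must be absorbed: 1.42e-4 / 0.138 = 0.001029 mol.
Fraction absorbed: 1 − 10^(−1.22) = 0.9397.
Incident photons needed: 0.001029 / 0.9397 = 0.001095 mol.

0.0011 einstein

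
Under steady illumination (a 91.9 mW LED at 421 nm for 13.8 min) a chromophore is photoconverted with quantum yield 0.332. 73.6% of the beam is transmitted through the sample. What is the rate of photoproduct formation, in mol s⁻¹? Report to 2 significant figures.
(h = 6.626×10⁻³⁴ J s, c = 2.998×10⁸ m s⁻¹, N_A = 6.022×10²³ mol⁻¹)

Photon energy at 421 nm: hc/λ = (6.626×10⁻³⁴)(2.998×10⁸)/(421×10⁻⁹) = 4.718×10⁻¹⁹ J.
Energy delivered: (91.9 mW)(828 s) = 76.09 J.
Photons incident: 76.09 / 4.718×10⁻¹⁹ = 1.613×10²⁰, i.e. 1.613×10²⁰/6.022×10²³ = 2.679×10⁻⁴ mol.
Fraction absorbed: 1 − 73.6/100 = 0.2640.
Photons absorbed: 0.2640 × 2.679×10⁻⁴ = 7.073×10⁻⁵ mol.
Product formed: 0.332 × 7.073×10⁻⁵ = 2.348×10⁻⁵ mol.
Rate: 2.348×10⁻⁵ / 828 s = 2.8×10⁻⁸ mol s⁻¹.

2.8×10⁻⁸ mol s⁻¹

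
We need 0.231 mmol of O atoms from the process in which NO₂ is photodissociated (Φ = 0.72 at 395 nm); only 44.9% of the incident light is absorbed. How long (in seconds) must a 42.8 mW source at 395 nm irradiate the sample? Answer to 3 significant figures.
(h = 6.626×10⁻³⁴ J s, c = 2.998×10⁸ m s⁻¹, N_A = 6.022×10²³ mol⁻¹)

t ≈ 5060 s

Product: 0.231 mmol = 2.31×10⁻⁴ mol.
Photons that must be absorbed: 2.31×10⁻⁴ / 0.72 = 3.208×10⁻⁴ mol.
Incident photons needed: 3.208×10⁻⁴ / 0.449 = 7.145×10⁻⁴ mol.
Photon energy: hc/λ = 5.029×10⁻¹⁹ J; per mole, 3.028×10⁵ J mol⁻¹.
Energy required: 7.145×10⁻⁴ × 3.028×10⁵ = 216.4 J.
Time: 216.4 J / 0.0428 W = 5060 s.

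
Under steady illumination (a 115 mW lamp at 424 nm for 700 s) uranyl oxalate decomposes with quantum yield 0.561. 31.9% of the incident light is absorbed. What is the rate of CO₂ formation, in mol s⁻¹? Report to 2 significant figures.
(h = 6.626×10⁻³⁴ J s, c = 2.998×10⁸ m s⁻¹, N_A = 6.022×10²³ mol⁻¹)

Photon energy at 424 nm: hc/λ = (6.626×10⁻³⁴)(2.998×10⁸)/(424×10⁻⁹) = 4.685×10⁻¹⁹ J.
Energy delivered: (115 mW)(700 s) = 80.50 J.
Photons incident: 80.50 / 4.685×10⁻¹⁹ = 1.718×10²⁰, i.e. 1.718×10²⁰/6.022×10²³ = 2.853×10⁻⁴ mol.
Photons absorbed: 0.319 × 2.853×10⁻⁴ = 9.101×10⁻⁵ mol.
Product formed: 0.561 × 9.101×10⁻⁵ = 5.106×10⁻⁵ mol.
Rate: 5.106×10⁻⁵ / 700 s = 7.3×10⁻⁸ mol s⁻¹.

7.3×10⁻⁸ mol s⁻¹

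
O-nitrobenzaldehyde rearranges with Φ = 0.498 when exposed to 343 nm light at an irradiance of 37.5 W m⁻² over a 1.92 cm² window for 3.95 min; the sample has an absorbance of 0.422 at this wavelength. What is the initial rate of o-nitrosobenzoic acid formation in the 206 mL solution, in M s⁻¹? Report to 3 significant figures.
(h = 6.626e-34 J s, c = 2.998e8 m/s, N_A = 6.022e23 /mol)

Photon energy at 343 nm: hc/λ = (6.626e-34)(2.998e8)/(343e-9) = 5.791e-19 J.
Energy delivered: (37.5 W m⁻²)(1.92e-4 m²)(237 s) = 1.706 J.
Photons incident: 1.706 / 5.791e-19 = 2.946e18, i.e. 2.946e18/6.022e23 = 4.892e-6 mol.
Fraction absorbed: 1 − 10^(−0.422) = 0.6216.
Photons absorbed: 0.6216 × 4.892e-6 = 3.041e-6 mol.
Product formed: 0.498 × 3.041e-6 = 1.514e-6 mol.
Rate: 1.514e-6 mol / (237 s × 0.206 L) = 3.10e-8 M s⁻¹.

3.10e-8 M s⁻¹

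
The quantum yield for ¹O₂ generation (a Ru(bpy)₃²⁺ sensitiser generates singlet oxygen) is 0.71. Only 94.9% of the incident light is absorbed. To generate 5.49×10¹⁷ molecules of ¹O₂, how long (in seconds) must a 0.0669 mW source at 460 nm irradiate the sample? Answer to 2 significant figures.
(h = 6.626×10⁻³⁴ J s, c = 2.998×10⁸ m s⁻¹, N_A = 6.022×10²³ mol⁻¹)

t ≈ 5300 s

Product: 5.49×10¹⁷ / 6.022×10²³ = 9.117×10⁻⁷ mol.
Photons that must be absorbed: 9.117×10⁻⁷ / 0.71 = 1.284×10⁻⁶ mol.
Incident photons needed: 1.284×10⁻⁶ / 0.949 = 1.353×10⁻⁶ mol.
Photon energy: hc/λ = 4.318×10⁻¹⁹ J; per mole, 2.600×10⁵ J mol⁻¹.
Energy required: 1.353×10⁻⁶ × 2.600×10⁵ = 0.3518 J.
Time: 0.3518 J / 6.69e-05 W = 5300 s.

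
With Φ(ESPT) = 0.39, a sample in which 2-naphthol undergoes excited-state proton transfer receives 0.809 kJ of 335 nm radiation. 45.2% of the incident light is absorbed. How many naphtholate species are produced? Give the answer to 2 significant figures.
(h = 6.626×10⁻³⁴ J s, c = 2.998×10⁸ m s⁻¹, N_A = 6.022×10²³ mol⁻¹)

2.4×10²⁰ species

Photon energy at 335 nm: hc/λ = (6.626×10⁻³⁴)(2.998×10⁸)/(335×10⁻⁹) = 5.930×10⁻¹⁹ J.
Incident energy: 0.809 kJ = 809 J.
Photons incident: 809 / 5.930×10⁻¹⁹ = 1.364×10²¹, i.e. 1.364×10²¹/6.022×10²³ = 0.002265 mol.
Photons absorbed: 0.452 × 0.002265 = 0.001024 mol.
Product: Φ × n_abs = 0.39 × 0.001024 = 3.994×10⁻⁴ mol.
As a count: 3.994×10⁻⁴ × 6.022×10²³ = 2.4×10²⁰.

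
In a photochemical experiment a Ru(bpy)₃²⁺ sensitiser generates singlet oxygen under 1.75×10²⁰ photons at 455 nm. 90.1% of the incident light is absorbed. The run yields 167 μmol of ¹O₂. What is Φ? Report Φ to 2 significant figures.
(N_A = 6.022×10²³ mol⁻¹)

Φ = 0.64

Product: 167 μmol = 1.67×10⁻⁴ mol.
Moles of photons: 1.75×10²⁰ / 6.022×10²³ = 2.906×10⁻⁴ mol.
Photons absorbed: 0.901 × 2.906×10⁻⁴ = 2.618×10⁻⁴ mol.
Φ = 1.67×10⁻⁴ mol / 2.618×10⁻⁴ mol photons = 0.64.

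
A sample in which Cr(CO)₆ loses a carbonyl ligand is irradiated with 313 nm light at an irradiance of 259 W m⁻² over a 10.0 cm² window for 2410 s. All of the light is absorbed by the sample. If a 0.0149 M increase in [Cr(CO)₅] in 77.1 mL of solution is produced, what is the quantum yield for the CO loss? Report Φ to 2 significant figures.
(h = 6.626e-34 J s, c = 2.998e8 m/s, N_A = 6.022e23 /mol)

Φ = 0.70

Product: (0.0149 M)(0.0771 L) = 0.001149 mol.
Photon energy at 313 nm: hc/λ = (6.626e-34)(2.998e8)/(313e-9) = 6.347e-19 J.
Energy delivered: (259 W m⁻²)(10.0e-4 m²)(2410 s) = 624.2 J.
Photons incident: 624.2 / 6.347e-19 = 9.835e20, i.e. 9.835e20/6.022e23 = 0.001633 mol.
Φ = 0.001149 mol / 0.001633 mol photons = 0.70.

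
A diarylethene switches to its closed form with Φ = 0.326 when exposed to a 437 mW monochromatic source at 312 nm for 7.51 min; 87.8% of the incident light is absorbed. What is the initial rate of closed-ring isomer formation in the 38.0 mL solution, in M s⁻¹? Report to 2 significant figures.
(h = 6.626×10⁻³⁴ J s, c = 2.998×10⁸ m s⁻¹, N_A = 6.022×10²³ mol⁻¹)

8.6×10⁻⁶ M s⁻¹

Photon energy at 312 nm: hc/λ = (6.626×10⁻³⁴)(2.998×10⁸)/(312×10⁻⁹) = 6.367×10⁻¹⁹ J.
Energy delivered: (437 mW)(450.6 s) = 196.9 J.
Photons incident: 196.9 / 6.367×10⁻¹⁹ = 3.093×10²⁰, i.e. 3.093×10²⁰/6.022×10²³ = 5.136×10⁻⁴ mol.
Photons absorbed: 0.878 × 5.136×10⁻⁴ = 4.509×10⁻⁴ mol.
Product formed: 0.326 × 4.509×10⁻⁴ = 1.470×10⁻⁴ mol.
Rate: 1.470×10⁻⁴ mol / (450.6 s × 0.038 L) = 8.6×10⁻⁶ M s⁻¹.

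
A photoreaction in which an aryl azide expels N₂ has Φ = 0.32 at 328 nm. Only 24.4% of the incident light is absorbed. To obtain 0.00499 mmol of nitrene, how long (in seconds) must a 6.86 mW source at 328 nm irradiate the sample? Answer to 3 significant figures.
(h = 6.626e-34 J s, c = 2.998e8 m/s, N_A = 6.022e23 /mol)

t ≈ 3400 s

Product: 0.00499 mmol = 4.99e-6 mol.
Photons that must be absorbed: 4.99e-6 / 0.32 = 1.559e-5 mol.
Incident photons needed: 1.559e-5 / 0.244 = 6.389e-5 mol.
Photon energy: hc/λ = 6.056e-19 J; per mole, 3.647e5 J mol⁻¹.
Energy required: 6.389e-5 × 3.647e5 = 23.30 J.
Time: 23.30 J / 0.00686 W = 3400 s.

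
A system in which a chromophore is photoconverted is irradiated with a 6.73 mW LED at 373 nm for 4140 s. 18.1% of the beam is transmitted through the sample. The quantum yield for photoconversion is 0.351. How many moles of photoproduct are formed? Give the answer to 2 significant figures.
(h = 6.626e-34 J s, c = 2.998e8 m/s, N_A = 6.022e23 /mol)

Photon energy at 373 nm: hc/λ = (6.626e-34)(2.998e8)/(373e-9) = 5.326e-19 J.
Energy delivered: (6.73 mW)(4140 s) = 27.86 J.
Photons incident: 27.86 / 5.326e-19 = 5.231e19, i.e. 5.231e19/6.022e23 = 8.686e-5 mol.
Fraction absorbed: 1 − 18.1/100 = 0.8190.
Photons absorbed: 0.8190 × 8.686e-5 = 7.114e-5 mol.
Product: Φ × n_abs = 0.351 × 7.114e-5 = 2.497e-5 mol.

2.5e-5 mol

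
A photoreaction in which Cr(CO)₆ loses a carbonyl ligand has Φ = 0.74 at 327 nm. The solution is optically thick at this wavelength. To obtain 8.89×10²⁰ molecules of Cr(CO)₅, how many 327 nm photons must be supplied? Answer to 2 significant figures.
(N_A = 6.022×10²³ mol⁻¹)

1.2×10²¹ photons

Product: 8.89×10²⁰ / 6.022×10²³ = 0.001476 mol.
Photons that must be absorbed: 0.001476 / 0.74 = 0.001995 mol.
Photon count: 0.001995 × 6.022×10²³ = 1.2×10²¹.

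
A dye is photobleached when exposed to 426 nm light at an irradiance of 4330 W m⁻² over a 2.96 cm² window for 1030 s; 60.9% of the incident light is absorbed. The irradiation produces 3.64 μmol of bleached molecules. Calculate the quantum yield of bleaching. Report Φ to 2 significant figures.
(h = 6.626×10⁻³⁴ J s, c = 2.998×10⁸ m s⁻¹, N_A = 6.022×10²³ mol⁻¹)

Φ = 0.0013

Product: 3.64 μmol = 3.64×10⁻⁶ mol.
Photon energy at 426 nm: hc/λ = (6.626×10⁻³⁴)(2.998×10⁸)/(426×10⁻⁹) = 4.663×10⁻¹⁹ J.
Energy delivered: (4330 W m⁻²)(2.96×10⁻⁴ m²)(1030 s) = 1320 J.
Photons incident: 1320 / 4.663×10⁻¹⁹ = 2.831×10²¹, i.e. 2.831×10²¹/6.022×10²³ = 0.004701 mol.
Photons absorbed: 0.609 × 0.004701 = 0.002863 mol.
Φ = 3.64×10⁻⁶ mol / 0.002863 mol photons = 0.0013.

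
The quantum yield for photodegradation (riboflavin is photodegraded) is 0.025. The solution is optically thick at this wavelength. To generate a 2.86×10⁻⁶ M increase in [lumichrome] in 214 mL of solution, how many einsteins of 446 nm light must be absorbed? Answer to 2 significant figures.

Product: (2.86×10⁻⁶ M)(0.214 L) = 6.120×10⁻⁷ mol.
Photons that must be absorbed: 6.120×10⁻⁷ / 0.025 = 2.448×10⁻⁵ mol.

2.4×10⁻⁵ einstein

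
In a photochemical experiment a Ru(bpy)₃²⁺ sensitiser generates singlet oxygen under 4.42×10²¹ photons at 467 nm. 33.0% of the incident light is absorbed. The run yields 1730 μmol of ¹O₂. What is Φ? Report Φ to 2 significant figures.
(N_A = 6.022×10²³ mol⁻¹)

Φ = 0.71

Product: 1730 μmol = 0.00173 mol.
Moles of photons: 4.42×10²¹ / 6.022×10²³ = 0.007340 mol.
Photons absorbed: 0.330 × 0.007340 = 0.002422 mol.
Φ = 0.00173 mol / 0.002422 mol photons = 0.71.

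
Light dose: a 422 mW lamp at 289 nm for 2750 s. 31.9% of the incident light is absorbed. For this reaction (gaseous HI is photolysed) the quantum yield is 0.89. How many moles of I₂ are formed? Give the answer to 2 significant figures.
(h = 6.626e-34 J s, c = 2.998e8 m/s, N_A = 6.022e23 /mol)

Photon energy at 289 nm: hc/λ = (6.626e-34)(2.998e8)/(289e-9) = 6.874e-19 J.
Energy delivered: (422 mW)(2750 s) = 1161 J.
Photons incident: 1161 / 6.874e-19 = 1.689e21, i.e. 1.689e21/6.022e23 = 0.002805 mol.
Photons absorbed: 0.319 × 0.002805 = 8.948e-4 mol.
Product: Φ × n_abs = 0.89 × 8.948e-4 = 7.964e-4 mol.

8.0e-4 mol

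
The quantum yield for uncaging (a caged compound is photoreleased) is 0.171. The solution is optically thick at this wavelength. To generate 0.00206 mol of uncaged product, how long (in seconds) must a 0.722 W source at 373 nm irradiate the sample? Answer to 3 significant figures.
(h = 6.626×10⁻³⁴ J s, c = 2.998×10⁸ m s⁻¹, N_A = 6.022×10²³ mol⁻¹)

Photons that must be absorbed: 0.00206 / 0.171 = 0.01205 mol.
Photon energy: hc/λ = 5.326×10⁻¹⁹ J; per mole, 3.207×10⁵ J mol⁻¹.
Energy required: 0.01205 × 3.207×10⁵ = 3864 J.
Time: 3864 J / 0.722 W = 5350 s.

t ≈ 5350 s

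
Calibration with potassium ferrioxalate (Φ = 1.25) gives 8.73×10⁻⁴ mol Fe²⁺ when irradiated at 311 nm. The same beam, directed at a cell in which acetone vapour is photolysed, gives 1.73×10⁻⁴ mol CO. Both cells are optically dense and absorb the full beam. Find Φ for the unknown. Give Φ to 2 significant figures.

Φ = 0.25

Photons absorbed by the actinometer: 8.73×10⁻⁴ / 1.25 = 6.984×10⁻⁴ mol.
Φ(unknown) = 1.73×10⁻⁴ / 6.984×10⁻⁴ = 0.25.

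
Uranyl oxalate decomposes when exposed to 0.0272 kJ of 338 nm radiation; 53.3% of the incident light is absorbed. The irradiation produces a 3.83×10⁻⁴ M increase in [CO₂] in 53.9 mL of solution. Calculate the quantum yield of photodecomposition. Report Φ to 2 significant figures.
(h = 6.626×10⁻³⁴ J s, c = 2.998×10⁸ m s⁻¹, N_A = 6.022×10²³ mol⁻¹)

Φ = 0.50

Product: (3.83×10⁻⁴ M)(0.0539 L) = 2.064×10⁻⁵ mol.
Photon energy at 338 nm: hc/λ = (6.626×10⁻³⁴)(2.998×10⁸)/(338×10⁻⁹) = 5.877×10⁻¹⁹ J.
Incident energy: 0.0272 kJ = 27.2 J.
Photons incident: 27.2 / 5.877×10⁻¹⁹ = 4.628×10¹⁹, i.e. 4.628×10¹⁹/6.022×10²³ = 7.685×10⁻⁵ mol.
Photons absorbed: 0.533 × 7.685×10⁻⁵ = 4.096×10⁻⁵ mol.
Φ = 2.064×10⁻⁵ mol / 4.096×10⁻⁵ mol photons = 0.50.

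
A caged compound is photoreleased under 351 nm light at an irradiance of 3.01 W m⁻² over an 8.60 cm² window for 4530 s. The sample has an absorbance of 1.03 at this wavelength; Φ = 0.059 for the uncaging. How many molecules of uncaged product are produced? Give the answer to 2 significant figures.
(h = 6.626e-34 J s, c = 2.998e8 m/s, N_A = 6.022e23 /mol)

1.1e18 molecules

Photon energy at 351 nm: hc/λ = (6.626e-34)(2.998e8)/(351e-9) = 5.659e-19 J.
Energy delivered: (3.01 W m⁻²)(8.60e-4 m²)(4530 s) = 11.73 J.
Photons incident: 11.73 / 5.659e-19 = 2.073e19, i.e. 2.073e19/6.022e23 = 3.442e-5 mol.
Fraction absorbed: 1 − 10^(−1.03) = 0.9067.
Photons absorbed: 0.9067 × 3.442e-5 = 3.121e-5 mol.
Product: Φ × n_abs = 0.059 × 3.121e-5 = 1.841e-6 mol.
As a count: 1.841e-6 × 6.022e23 = 1.1e18.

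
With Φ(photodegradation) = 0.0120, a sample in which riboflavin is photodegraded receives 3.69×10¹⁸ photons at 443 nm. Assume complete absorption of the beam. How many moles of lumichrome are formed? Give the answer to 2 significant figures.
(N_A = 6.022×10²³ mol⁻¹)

Moles of photons: 3.69×10¹⁸ / 6.022×10²³ = 6.128×10⁻⁶ mol.
Product: Φ × n_abs = 0.0120 × 6.128×10⁻⁶ = 7.354×10⁻⁸ mol.

7.4×10⁻⁸ mol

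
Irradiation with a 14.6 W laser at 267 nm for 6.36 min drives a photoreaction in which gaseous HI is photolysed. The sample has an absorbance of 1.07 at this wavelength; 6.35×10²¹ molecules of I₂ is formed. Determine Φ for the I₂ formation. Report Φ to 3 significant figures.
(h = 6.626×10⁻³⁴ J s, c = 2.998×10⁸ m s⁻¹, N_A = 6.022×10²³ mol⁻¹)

Φ = 0.927

Product: 6.35×10²¹ / 6.022×10²³ = 0.01054 mol.
Photon energy at 267 nm: hc/λ = (6.626×10⁻³⁴)(2.998×10⁸)/(267×10⁻⁹) = 7.440×10⁻¹⁹ J.
Energy delivered: (14.6 W)(381.6 s) = 5571 J.
Photons incident: 5571 / 7.440×10⁻¹⁹ = 7.488×10²¹, i.e. 7.488×10²¹/6.022×10²³ = 0.01243 mol.
Fraction absorbed: 1 − 10^(−1.07) = 0.9149.
Photons absorbed: 0.9149 × 0.01243 = 0.01137 mol.
Φ = 0.01054 mol / 0.01137 mol photons = 0.927.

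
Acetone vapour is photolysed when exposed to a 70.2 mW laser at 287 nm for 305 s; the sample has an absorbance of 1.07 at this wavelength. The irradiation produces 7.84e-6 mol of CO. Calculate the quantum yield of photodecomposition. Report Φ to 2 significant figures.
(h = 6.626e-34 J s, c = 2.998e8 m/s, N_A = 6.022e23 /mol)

Φ = 0.17

Photon energy at 287 nm: hc/λ = (6.626e-34)(2.998e8)/(287e-9) = 6.922e-19 J.
Energy delivered: (70.2 mW)(305 s) = 21.41 J.
Photons incident: 21.41 / 6.922e-19 = 3.093e19, i.e. 3.093e19/6.022e23 = 5.136e-5 mol.
Fraction absorbed: 1 − 10^(−1.07) = 0.9149.
Photons absorbed: 0.9149 × 5.136e-5 = 4.699e-5 mol.
Φ = 7.84e-6 mol / 4.699e-5 mol photons = 0.17.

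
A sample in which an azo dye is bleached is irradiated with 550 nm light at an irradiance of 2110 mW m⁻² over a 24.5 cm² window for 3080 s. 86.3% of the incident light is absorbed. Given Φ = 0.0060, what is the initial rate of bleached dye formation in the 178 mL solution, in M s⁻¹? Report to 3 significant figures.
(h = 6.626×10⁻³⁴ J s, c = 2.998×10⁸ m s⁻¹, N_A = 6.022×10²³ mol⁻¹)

6.91×10⁻¹⁰ M s⁻¹

Photon energy at 550 nm: hc/λ = (6.626×10⁻³⁴)(2.998×10⁸)/(550×10⁻⁹) = 3.612×10⁻¹⁹ J.
Energy delivered: (2110 mW m⁻²)(24.5×10⁻⁴ m²)(3080 s) = 15.92 J.
Photons incident: 15.92 / 3.612×10⁻¹⁹ = 4.408×10¹⁹, i.e. 4.408×10¹⁹/6.022×10²³ = 7.320×10⁻⁵ mol.
Photons absorbed: 0.863 × 7.320×10⁻⁵ = 6.317×10⁻⁵ mol.
Product formed: 0.0060 × 6.317×10⁻⁵ = 3.790×10⁻⁷ mol.
Rate: 3.790×10⁻⁷ mol / (3080 s × 0.178 L) = 6.91×10⁻¹⁰ M s⁻¹.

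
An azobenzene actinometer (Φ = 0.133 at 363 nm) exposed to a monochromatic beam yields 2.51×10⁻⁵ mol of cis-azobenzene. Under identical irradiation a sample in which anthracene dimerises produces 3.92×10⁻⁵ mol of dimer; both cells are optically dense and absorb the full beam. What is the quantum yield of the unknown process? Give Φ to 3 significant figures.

Photons absorbed by the actinometer: 2.51×10⁻⁵ / 0.133 = 1.887×10⁻⁴ mol.
Φ(unknown) = 3.92×10⁻⁵ / 1.887×10⁻⁴ = 0.208.

Φ = 0.208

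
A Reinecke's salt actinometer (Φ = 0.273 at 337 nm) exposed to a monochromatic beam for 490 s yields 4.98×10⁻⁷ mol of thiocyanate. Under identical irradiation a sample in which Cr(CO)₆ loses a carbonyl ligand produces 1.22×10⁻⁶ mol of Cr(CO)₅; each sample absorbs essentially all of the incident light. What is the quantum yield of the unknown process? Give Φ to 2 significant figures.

Photons absorbed by the actinometer: 4.98×10⁻⁷ / 0.273 = 1.824×10⁻⁶ mol.
Φ(unknown) = 1.22×10⁻⁶ / 1.824×10⁻⁶ = 0.67.

Φ = 0.67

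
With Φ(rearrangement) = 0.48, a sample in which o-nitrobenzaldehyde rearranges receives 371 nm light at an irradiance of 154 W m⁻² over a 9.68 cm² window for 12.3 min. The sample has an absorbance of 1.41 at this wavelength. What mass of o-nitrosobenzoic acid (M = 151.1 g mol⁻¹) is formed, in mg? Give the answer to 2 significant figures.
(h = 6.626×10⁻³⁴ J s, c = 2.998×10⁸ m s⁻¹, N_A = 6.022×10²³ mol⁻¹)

24 mg

Photon energy at 371 nm: hc/λ = (6.626×10⁻³⁴)(2.998×10⁸)/(371×10⁻⁹) = 5.354×10⁻¹⁹ J.
Energy delivered: (154 W m⁻²)(9.68×10⁻⁴ m²)(738 s) = 110.0 J.
Photons incident: 110.0 / 5.354×10⁻¹⁹ = 2.055×10²⁰, i.e. 2.055×10²⁰/6.022×10²³ = 3.412×10⁻⁴ mol.
Fraction absorbed: 1 − 10^(−1.41) = 0.9611.
Photons absorbed: 0.9611 × 3.412×10⁻⁴ = 3.279×10⁻⁴ mol.
Product: Φ × n_abs = 0.48 × 3.279×10⁻⁴ = 1.574×10⁻⁴ mol.
Mass: 1.574×10⁻⁴ × 151.1 = 0.02378 g = 24 mg.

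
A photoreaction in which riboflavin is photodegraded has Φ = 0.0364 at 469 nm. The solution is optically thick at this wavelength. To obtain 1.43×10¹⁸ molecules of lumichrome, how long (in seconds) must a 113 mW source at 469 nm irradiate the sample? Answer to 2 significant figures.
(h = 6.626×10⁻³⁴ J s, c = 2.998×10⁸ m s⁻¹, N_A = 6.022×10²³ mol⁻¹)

Product: 1.43×10¹⁸ / 6.022×10²³ = 2.375×10⁻⁶ mol.
Photons that must be absorbed: 2.375×10⁻⁶ / 0.0364 = 6.525×10⁻⁵ mol.
Photon energy: hc/λ = 4.236×10⁻¹⁹ J; per mole, 2.551×10⁵ J mol⁻¹.
Energy required: 6.525×10⁻⁵ × 2.551×10⁵ = 16.65 J.
Time: 16.65 J / 0.113 W = 150 s.

t ≈ 150 s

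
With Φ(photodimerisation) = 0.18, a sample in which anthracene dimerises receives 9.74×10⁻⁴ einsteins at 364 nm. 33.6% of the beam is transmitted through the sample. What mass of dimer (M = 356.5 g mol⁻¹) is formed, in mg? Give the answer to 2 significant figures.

42 mg

Fraction absorbed: 1 − 33.6/100 = 0.6640.
Photons absorbed: 0.6640 × 9.74×10⁻⁴ = 6.467×10⁻⁴ mol.
Product: Φ × n_abs = 0.18 × 6.467×10⁻⁴ = 1.164×10⁻⁴ mol.
Mass: 1.164×10⁻⁴ × 356.5 = 0.04150 g = 42 mg.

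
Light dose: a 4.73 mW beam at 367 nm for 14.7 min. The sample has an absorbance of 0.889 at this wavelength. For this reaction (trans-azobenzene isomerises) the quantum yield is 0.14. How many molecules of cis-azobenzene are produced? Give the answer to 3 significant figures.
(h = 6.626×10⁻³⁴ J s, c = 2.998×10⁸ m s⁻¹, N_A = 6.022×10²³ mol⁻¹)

9.40×10¹⁷ molecules

Photon energy at 367 nm: hc/λ = (6.626×10⁻³⁴)(2.998×10⁸)/(367×10⁻⁹) = 5.413×10⁻¹⁹ J.
Energy delivered: (4.73 mW)(882 s) = 4.172 J.
Photons incident: 4.172 / 5.413×10⁻¹⁹ = 7.707×10¹⁸, i.e. 7.707×10¹⁸/6.022×10²³ = 1.280×10⁻⁵ mol.
Fraction absorbed: 1 − 10^(−0.889) = 0.8709.
Photons absorbed: 0.8709 × 1.280×10⁻⁵ = 1.115×10⁻⁵ mol.
Product: Φ × n_abs = 0.14 × 1.115×10⁻⁵ = 1.561×10⁻⁶ mol.
As a count: 1.561×10⁻⁶ × 6.022×10²³ = 9.40×10¹⁷.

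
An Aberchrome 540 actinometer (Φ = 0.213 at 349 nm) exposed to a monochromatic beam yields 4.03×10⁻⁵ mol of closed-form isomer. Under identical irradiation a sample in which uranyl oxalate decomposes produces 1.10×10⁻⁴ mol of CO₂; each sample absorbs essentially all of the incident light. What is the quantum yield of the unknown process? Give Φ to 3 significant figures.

Φ = 0.581

Photons absorbed by the actinometer: 4.03×10⁻⁵ / 0.213 = 1.892×10⁻⁴ mol.
Φ(unknown) = 1.10×10⁻⁴ / 1.892×10⁻⁴ = 0.581.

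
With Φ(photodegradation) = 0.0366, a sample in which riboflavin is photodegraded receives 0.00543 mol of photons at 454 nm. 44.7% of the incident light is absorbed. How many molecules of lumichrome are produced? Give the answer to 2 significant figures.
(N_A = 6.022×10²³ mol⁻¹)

5.3×10¹⁹ molecules

Photons absorbed: 0.447 × 0.00543 = 0.002427 mol.
Product: Φ × n_abs = 0.0366 × 0.002427 = 8.883×10⁻⁵ mol.
As a count: 8.883×10⁻⁵ × 6.022×10²³ = 5.3×10¹⁹.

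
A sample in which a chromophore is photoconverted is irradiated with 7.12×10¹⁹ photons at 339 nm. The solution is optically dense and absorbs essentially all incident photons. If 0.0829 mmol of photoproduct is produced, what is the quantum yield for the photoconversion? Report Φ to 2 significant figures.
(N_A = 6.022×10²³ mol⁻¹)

Φ = 0.70

Product: 0.0829 mmol = 8.29×10⁻⁵ mol.
Moles of photons: 7.12×10¹⁹ / 6.022×10²³ = 1.182×10⁻⁴ mol.
Φ = 8.29×10⁻⁵ mol / 1.182×10⁻⁴ mol photons = 0.70.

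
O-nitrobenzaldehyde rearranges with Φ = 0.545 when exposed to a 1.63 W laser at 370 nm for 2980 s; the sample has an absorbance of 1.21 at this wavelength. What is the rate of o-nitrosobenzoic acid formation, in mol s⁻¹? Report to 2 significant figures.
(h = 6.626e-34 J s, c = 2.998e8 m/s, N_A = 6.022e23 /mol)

2.6e-6 mol s⁻¹

Photon energy at 370 nm: hc/λ = (6.626e-34)(2.998e8)/(370e-9) = 5.369e-19 J.
Energy delivered: (1.63 W)(2980 s) = 4857 J.
Photons incident: 4857 / 5.369e-19 = 9.046e21, i.e. 9.046e21/6.022e23 = 0.01502 mol.
Fraction absorbed: 1 − 10^(−1.21) = 0.9383.
Photons absorbed: 0.9383 × 0.01502 = 0.01409 mol.
Product formed: 0.545 × 0.01409 = 0.007679 mol.
Rate: 0.007679 / 2980 s = 2.6e-6 mol s⁻¹.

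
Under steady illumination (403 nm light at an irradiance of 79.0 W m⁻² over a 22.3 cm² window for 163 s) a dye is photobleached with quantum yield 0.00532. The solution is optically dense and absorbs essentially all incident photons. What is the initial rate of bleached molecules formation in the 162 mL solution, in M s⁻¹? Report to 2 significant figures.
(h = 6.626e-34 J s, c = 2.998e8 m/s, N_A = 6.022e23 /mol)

1.9e-8 M s⁻¹

Photon energy at 403 nm: hc/λ = (6.626e-34)(2.998e8)/(403e-9) = 4.929e-19 J.
Energy delivered: (79.0 W m⁻²)(22.3e-4 m²)(163 s) = 28.72 J.
Photons incident: 28.72 / 4.929e-19 = 5.827e19, i.e. 5.827e19/6.022e23 = 9.676e-5 mol.
Product formed: 0.00532 × 9.676e-5 = 5.148e-7 mol.
Rate: 5.148e-7 mol / (163 s × 0.162 L) = 1.9e-8 M s⁻¹.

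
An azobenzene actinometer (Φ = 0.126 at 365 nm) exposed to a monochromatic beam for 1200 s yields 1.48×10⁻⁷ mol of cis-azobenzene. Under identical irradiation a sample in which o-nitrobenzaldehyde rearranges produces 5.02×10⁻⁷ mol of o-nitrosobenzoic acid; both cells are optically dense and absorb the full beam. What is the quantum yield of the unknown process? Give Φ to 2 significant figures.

Φ = 0.43

Photons absorbed by the actinometer: 1.48×10⁻⁷ / 0.126 = 1.175×10⁻⁶ mol.
Φ(unknown) = 5.02×10⁻⁷ / 1.175×10⁻⁶ = 0.43.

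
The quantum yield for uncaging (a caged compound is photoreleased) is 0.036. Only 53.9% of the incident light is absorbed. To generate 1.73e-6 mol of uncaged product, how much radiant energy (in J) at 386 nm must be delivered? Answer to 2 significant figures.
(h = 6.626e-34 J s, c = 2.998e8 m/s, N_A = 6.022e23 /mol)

28 J

Photons that must be absorbed: 1.73e-6 / 0.036 = 4.806e-5 mol.
Incident photons needed: 4.806e-5 / 0.539 = 8.917e-5 mol.
Photon energy: hc/λ = 5.146e-19 J; per mole, 3.099e5 J mol⁻¹.
Energy required: 8.917e-5 × 3.099e5 = 28 J.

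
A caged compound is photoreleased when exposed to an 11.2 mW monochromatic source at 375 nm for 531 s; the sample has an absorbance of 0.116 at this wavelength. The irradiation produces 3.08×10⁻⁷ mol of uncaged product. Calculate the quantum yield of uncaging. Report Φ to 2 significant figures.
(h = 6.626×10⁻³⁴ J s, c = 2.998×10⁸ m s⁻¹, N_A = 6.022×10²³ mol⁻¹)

Photon energy at 375 nm: hc/λ = (6.626×10⁻³⁴)(2.998×10⁸)/(375×10⁻⁹) = 5.297×10⁻¹⁹ J.
Energy delivered: (11.2 mW)(531 s) = 5.947 J.
Photons incident: 5.947 / 5.297×10⁻¹⁹ = 1.123×10¹⁹, i.e. 1.123×10¹⁹/6.022×10²³ = 1.865×10⁻⁵ mol.
Fraction absorbed: 1 − 10^(−0.116) = 0.2344.
Photons absorbed: 0.2344 × 1.865×10⁻⁵ = 4.372×10⁻⁶ mol.
Φ = 3.08×10⁻⁷ mol / 4.372×10⁻⁶ mol photons = 0.070.

Φ = 0.070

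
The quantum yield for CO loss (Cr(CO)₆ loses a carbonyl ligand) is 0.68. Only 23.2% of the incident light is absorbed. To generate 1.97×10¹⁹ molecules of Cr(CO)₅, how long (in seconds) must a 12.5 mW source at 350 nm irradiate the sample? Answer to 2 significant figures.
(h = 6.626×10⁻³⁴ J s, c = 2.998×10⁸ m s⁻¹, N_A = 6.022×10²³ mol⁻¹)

t ≈ 5700 s

Product: 1.97×10¹⁹ / 6.022×10²³ = 3.271×10⁻⁵ mol.
Photons that must be absorbed: 3.271×10⁻⁵ / 0.68 = 4.810×10⁻⁵ mol.
Incident photons needed: 4.810×10⁻⁵ / 0.232 = 2.073×10⁻⁴ mol.
Photon energy: hc/λ = 5.676×10⁻¹⁹ J; per mole, 3.418×10⁵ J mol⁻¹.
Energy required: 2.073×10⁻⁴ × 3.418×10⁵ = 70.86 J.
Time: 70.86 J / 0.0125 W = 5700 s.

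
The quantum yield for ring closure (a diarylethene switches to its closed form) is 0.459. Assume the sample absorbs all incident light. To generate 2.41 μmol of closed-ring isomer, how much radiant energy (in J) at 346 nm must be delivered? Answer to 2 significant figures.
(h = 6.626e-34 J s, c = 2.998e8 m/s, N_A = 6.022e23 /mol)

Product: 2.41 μmol = 2.41e-6 mol.
Photons that must be absorbed: 2.41e-6 / 0.459 = 5.251e-6 mol.
Photon energy: hc/λ = 5.741e-19 J; per mole, 3.457e5 J mol⁻¹.
Energy required: 5.251e-6 × 3.457e5 = 1.8 J.

1.8 J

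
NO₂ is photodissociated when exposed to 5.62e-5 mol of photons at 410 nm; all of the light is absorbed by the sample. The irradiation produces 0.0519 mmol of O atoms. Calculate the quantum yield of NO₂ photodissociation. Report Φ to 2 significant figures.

Φ = 0.92

Product: 0.0519 mmol = 5.19e-5 mol.
Φ = 5.19e-5 mol / 5.62e-5 mol photons = 0.92.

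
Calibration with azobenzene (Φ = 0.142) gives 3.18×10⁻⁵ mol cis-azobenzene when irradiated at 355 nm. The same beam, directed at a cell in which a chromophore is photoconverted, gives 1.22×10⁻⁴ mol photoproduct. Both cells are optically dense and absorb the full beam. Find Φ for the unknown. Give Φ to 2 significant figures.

Photons absorbed by the actinometer: 3.18×10⁻⁵ / 0.142 = 2.239×10⁻⁴ mol.
Φ(unknown) = 1.22×10⁻⁴ / 2.239×10⁻⁴ = 0.54.

Φ = 0.54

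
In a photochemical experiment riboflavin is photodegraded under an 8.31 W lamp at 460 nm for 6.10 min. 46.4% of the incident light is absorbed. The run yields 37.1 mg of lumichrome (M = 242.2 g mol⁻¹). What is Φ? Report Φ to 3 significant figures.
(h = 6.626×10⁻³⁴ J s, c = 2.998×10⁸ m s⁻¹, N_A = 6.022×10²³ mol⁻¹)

Product: 37.1 mg / 242.2 g mol⁻¹ = 1.532×10⁻⁴ mol.
Photon energy at 460 nm: hc/λ = (6.626×10⁻³⁴)(2.998×10⁸)/(460×10⁻⁹) = 4.318×10⁻¹⁹ J.
Energy delivered: (8.31 W)(366 s) = 3041 J.
Photons incident: 3041 / 4.318×10⁻¹⁹ = 7.043×10²¹, i.e. 7.043×10²¹/6.022×10²³ = 0.01170 mol.
Photons absorbed: 0.464 × 0.01170 = 0.005429 mol.
Φ = 1.532×10⁻⁴ mol / 0.005429 mol photons = 0.0282.

Φ = 0.0282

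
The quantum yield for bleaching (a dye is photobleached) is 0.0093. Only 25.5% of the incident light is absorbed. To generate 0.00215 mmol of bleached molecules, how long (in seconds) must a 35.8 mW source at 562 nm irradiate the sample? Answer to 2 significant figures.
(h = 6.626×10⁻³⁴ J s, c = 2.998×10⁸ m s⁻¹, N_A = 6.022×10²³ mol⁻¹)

t ≈ 5400 s

Product: 0.00215 mmol = 2.15×10⁻⁶ mol.
Photons that must be absorbed: 2.15×10⁻⁶ / 0.0093 = 2.312×10⁻⁴ mol.
Incident photons needed: 2.312×10⁻⁴ / 0.255 = 9.067×10⁻⁴ mol.
Photon energy: hc/λ = 3.535×10⁻¹⁹ J; per mole, 2.129×10⁵ J mol⁻¹.
Energy required: 9.067×10⁻⁴ × 2.129×10⁵ = 193.0 J.
Time: 193.0 J / 0.0358 W = 5400 s.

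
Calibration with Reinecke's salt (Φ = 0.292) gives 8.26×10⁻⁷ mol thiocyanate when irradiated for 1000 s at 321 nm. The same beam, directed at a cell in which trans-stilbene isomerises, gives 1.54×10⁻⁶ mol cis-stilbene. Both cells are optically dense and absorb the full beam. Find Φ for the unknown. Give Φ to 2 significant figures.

Φ = 0.54

Photons absorbed by the actinometer: 8.26×10⁻⁷ / 0.292 = 2.829×10⁻⁶ mol.
Φ(unknown) = 1.54×10⁻⁶ / 2.829×10⁻⁶ = 0.54.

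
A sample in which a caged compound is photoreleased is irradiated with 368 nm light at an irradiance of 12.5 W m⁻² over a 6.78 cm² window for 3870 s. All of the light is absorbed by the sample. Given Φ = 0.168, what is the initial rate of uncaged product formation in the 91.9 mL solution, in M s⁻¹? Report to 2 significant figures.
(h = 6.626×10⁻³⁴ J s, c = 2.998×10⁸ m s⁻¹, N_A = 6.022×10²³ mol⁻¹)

4.8×10⁻⁸ M s⁻¹

Photon energy at 368 nm: hc/λ = (6.626×10⁻³⁴)(2.998×10⁸)/(368×10⁻⁹) = 5.398×10⁻¹⁹ J.
Energy delivered: (12.5 W m⁻²)(6.78×10⁻⁴ m²)(3870 s) = 32.80 J.
Photons incident: 32.80 / 5.398×10⁻¹⁹ = 6.076×10¹⁹, i.e. 6.076×10¹⁹/6.022×10²³ = 1.009×10⁻⁴ mol.
Product formed: 0.168 × 1.009×10⁻⁴ = 1.695×10⁻⁵ mol.
Rate: 1.695×10⁻⁵ mol / (3870 s × 0.0919 L) = 4.8×10⁻⁸ M s⁻¹.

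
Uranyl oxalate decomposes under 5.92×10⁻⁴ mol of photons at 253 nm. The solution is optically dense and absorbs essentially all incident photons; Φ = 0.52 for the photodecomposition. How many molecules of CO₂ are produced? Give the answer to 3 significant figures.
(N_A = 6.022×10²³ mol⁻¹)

Product: Φ × n_abs = 0.52 × 5.92×10⁻⁴ = 3.078×10⁻⁴ mol.
As a count: 3.078×10⁻⁴ × 6.022×10²³ = 1.85×10²⁰.

1.85×10²⁰ molecules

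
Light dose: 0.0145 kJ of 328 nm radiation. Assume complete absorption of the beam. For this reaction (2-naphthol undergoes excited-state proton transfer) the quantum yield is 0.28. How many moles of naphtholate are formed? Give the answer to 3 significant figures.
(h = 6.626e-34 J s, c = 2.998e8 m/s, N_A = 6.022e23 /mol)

1.11e-5 mol

Photon energy at 328 nm: hc/λ = (6.626e-34)(2.998e8)/(328e-9) = 6.056e-19 J.
Incident energy: 0.0145 kJ = 14.5 J.
Photons incident: 14.5 / 6.056e-19 = 2.394e19, i.e. 2.394e19/6.022e23 = 3.975e-5 mol.
Product: Φ × n_abs = 0.28 × 3.975e-5 = 1.113e-5 mol.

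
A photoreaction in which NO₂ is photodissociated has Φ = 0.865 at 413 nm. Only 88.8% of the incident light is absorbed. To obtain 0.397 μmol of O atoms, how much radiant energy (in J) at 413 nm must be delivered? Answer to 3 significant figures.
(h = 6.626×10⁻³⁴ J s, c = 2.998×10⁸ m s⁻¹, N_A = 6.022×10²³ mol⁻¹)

Product: 0.397 μmol = 3.97×10⁻⁷ mol.
Photons that must be absorbed: 3.97×10⁻⁷ / 0.865 = 4.590×10⁻⁷ mol.
Incident photons needed: 4.590×10⁻⁷ / 0.888 = 5.169×10⁻⁷ mol.
Photon energy: hc/λ = 4.810×10⁻¹⁹ J; per mole, 2.897×10⁵ J mol⁻¹.
Energy required: 5.169×10⁻⁷ × 2.897×10⁵ = 0.150 J.

0.150 J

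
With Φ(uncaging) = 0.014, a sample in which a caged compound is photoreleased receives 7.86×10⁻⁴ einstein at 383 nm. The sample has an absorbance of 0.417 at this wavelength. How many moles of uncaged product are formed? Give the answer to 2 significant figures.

6.8×10⁻⁶ mol

Fraction absorbed: 1 − 10^(−0.417) = 0.6172.
Photons absorbed: 0.6172 × 7.86×10⁻⁴ = 4.851×10⁻⁴ mol.
Product: Φ × n_abs = 0.014 × 4.851×10⁻⁴ = 6.791×10⁻⁶ mol.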